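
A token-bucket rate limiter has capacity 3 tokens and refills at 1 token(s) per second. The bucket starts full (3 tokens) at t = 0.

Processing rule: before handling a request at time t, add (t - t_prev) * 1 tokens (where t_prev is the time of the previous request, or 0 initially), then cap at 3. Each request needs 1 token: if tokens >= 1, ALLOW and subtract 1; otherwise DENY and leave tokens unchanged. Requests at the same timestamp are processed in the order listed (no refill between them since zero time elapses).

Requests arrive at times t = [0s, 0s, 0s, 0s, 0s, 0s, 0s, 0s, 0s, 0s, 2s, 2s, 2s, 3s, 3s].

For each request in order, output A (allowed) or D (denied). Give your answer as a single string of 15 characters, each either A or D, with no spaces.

Answer: AAADDDDDDDAADAD

Derivation:
Simulating step by step:
  req#1 t=0s: ALLOW
  req#2 t=0s: ALLOW
  req#3 t=0s: ALLOW
  req#4 t=0s: DENY
  req#5 t=0s: DENY
  req#6 t=0s: DENY
  req#7 t=0s: DENY
  req#8 t=0s: DENY
  req#9 t=0s: DENY
  req#10 t=0s: DENY
  req#11 t=2s: ALLOW
  req#12 t=2s: ALLOW
  req#13 t=2s: DENY
  req#14 t=3s: ALLOW
  req#15 t=3s: DENY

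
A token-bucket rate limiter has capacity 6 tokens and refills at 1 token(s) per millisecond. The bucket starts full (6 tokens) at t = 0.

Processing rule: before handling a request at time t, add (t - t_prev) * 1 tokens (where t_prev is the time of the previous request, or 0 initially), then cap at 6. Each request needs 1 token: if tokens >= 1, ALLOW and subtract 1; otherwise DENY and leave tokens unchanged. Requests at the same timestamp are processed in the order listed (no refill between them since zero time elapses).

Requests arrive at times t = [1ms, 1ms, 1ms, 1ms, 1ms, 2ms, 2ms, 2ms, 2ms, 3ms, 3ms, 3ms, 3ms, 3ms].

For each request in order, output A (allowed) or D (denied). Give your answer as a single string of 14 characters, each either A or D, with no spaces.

Answer: AAAAAAADDADDDD

Derivation:
Simulating step by step:
  req#1 t=1ms: ALLOW
  req#2 t=1ms: ALLOW
  req#3 t=1ms: ALLOW
  req#4 t=1ms: ALLOW
  req#5 t=1ms: ALLOW
  req#6 t=2ms: ALLOW
  req#7 t=2ms: ALLOW
  req#8 t=2ms: DENY
  req#9 t=2ms: DENY
  req#10 t=3ms: ALLOW
  req#11 t=3ms: DENY
  req#12 t=3ms: DENY
  req#13 t=3ms: DENY
  req#14 t=3ms: DENY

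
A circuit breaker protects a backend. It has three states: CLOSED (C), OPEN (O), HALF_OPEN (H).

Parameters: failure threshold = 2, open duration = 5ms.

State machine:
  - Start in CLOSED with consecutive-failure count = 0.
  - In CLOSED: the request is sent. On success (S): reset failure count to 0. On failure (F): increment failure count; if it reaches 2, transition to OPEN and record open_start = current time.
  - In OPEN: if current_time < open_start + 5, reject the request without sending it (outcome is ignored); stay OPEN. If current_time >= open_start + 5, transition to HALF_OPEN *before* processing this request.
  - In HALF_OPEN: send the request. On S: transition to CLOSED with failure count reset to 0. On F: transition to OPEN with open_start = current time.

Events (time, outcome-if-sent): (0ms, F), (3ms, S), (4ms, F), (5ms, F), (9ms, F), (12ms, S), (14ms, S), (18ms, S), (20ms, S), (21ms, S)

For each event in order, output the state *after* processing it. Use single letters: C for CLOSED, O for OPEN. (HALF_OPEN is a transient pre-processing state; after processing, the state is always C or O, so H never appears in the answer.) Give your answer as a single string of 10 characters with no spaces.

Answer: CCCOOCCCCC

Derivation:
State after each event:
  event#1 t=0ms outcome=F: state=CLOSED
  event#2 t=3ms outcome=S: state=CLOSED
  event#3 t=4ms outcome=F: state=CLOSED
  event#4 t=5ms outcome=F: state=OPEN
  event#5 t=9ms outcome=F: state=OPEN
  event#6 t=12ms outcome=S: state=CLOSED
  event#7 t=14ms outcome=S: state=CLOSED
  event#8 t=18ms outcome=S: state=CLOSED
  event#9 t=20ms outcome=S: state=CLOSED
  event#10 t=21ms outcome=S: state=CLOSED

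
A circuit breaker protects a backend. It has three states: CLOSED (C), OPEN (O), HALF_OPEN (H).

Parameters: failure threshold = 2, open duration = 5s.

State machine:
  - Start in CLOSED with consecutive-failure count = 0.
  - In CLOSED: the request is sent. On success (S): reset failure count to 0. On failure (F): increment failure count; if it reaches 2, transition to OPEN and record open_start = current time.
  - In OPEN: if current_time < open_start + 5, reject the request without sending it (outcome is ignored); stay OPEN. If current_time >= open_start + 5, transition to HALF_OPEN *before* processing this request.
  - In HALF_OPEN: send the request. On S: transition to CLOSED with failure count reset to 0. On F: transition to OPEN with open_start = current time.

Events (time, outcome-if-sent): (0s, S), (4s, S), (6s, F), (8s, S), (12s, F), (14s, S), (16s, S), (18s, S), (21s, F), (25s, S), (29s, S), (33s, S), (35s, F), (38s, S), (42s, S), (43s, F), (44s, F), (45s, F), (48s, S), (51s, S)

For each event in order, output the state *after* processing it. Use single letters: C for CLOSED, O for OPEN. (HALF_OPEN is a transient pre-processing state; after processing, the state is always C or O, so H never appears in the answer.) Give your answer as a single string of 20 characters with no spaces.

Answer: CCCCCCCCCCCCCCCCOOOC

Derivation:
State after each event:
  event#1 t=0s outcome=S: state=CLOSED
  event#2 t=4s outcome=S: state=CLOSED
  event#3 t=6s outcome=F: state=CLOSED
  event#4 t=8s outcome=S: state=CLOSED
  event#5 t=12s outcome=F: state=CLOSED
  event#6 t=14s outcome=S: state=CLOSED
  event#7 t=16s outcome=S: state=CLOSED
  event#8 t=18s outcome=S: state=CLOSED
  event#9 t=21s outcome=F: state=CLOSED
  event#10 t=25s outcome=S: state=CLOSED
  event#11 t=29s outcome=S: state=CLOSED
  event#12 t=33s outcome=S: state=CLOSED
  event#13 t=35s outcome=F: state=CLOSED
  event#14 t=38s outcome=S: state=CLOSED
  event#15 t=42s outcome=S: state=CLOSED
  event#16 t=43s outcome=F: state=CLOSED
  event#17 t=44s outcome=F: state=OPEN
  event#18 t=45s outcome=F: state=OPEN
  event#19 t=48s outcome=S: state=OPEN
  event#20 t=51s outcome=S: state=CLOSED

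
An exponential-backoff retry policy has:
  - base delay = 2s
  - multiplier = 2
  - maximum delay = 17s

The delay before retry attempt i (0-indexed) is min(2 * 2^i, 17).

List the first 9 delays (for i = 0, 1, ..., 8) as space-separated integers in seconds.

Computing each delay:
  i=0: min(2*2^0, 17) = 2
  i=1: min(2*2^1, 17) = 4
  i=2: min(2*2^2, 17) = 8
  i=3: min(2*2^3, 17) = 16
  i=4: min(2*2^4, 17) = 17
  i=5: min(2*2^5, 17) = 17
  i=6: min(2*2^6, 17) = 17
  i=7: min(2*2^7, 17) = 17
  i=8: min(2*2^8, 17) = 17

Answer: 2 4 8 16 17 17 17 17 17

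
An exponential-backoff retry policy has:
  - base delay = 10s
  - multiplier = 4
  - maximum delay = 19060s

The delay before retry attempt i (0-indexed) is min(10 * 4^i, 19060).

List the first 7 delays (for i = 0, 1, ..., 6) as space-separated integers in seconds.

Computing each delay:
  i=0: min(10*4^0, 19060) = 10
  i=1: min(10*4^1, 19060) = 40
  i=2: min(10*4^2, 19060) = 160
  i=3: min(10*4^3, 19060) = 640
  i=4: min(10*4^4, 19060) = 2560
  i=5: min(10*4^5, 19060) = 10240
  i=6: min(10*4^6, 19060) = 19060

Answer: 10 40 160 640 2560 10240 19060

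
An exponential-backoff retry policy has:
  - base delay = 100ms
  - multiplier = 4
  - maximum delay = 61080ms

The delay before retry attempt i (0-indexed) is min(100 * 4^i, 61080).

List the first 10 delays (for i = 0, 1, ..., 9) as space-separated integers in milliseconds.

Computing each delay:
  i=0: min(100*4^0, 61080) = 100
  i=1: min(100*4^1, 61080) = 400
  i=2: min(100*4^2, 61080) = 1600
  i=3: min(100*4^3, 61080) = 6400
  i=4: min(100*4^4, 61080) = 25600
  i=5: min(100*4^5, 61080) = 61080
  i=6: min(100*4^6, 61080) = 61080
  i=7: min(100*4^7, 61080) = 61080
  i=8: min(100*4^8, 61080) = 61080
  i=9: min(100*4^9, 61080) = 61080

Answer: 100 400 1600 6400 25600 61080 61080 61080 61080 61080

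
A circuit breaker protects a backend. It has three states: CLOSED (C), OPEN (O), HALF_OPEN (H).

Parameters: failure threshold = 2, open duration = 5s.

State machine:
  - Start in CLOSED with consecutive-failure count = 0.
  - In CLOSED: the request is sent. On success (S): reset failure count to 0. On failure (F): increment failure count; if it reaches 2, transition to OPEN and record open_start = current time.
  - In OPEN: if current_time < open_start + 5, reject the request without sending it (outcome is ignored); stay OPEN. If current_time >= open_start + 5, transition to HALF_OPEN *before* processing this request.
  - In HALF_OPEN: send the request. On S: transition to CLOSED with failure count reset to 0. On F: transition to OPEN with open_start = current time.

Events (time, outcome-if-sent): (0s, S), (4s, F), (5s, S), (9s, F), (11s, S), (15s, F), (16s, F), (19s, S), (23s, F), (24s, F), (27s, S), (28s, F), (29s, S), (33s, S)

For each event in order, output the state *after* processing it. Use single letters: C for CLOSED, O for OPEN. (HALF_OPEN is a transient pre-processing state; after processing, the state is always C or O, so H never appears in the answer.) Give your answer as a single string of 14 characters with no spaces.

State after each event:
  event#1 t=0s outcome=S: state=CLOSED
  event#2 t=4s outcome=F: state=CLOSED
  event#3 t=5s outcome=S: state=CLOSED
  event#4 t=9s outcome=F: state=CLOSED
  event#5 t=11s outcome=S: state=CLOSED
  event#6 t=15s outcome=F: state=CLOSED
  event#7 t=16s outcome=F: state=OPEN
  event#8 t=19s outcome=S: state=OPEN
  event#9 t=23s outcome=F: state=OPEN
  event#10 t=24s outcome=F: state=OPEN
  event#11 t=27s outcome=S: state=OPEN
  event#12 t=28s outcome=F: state=OPEN
  event#13 t=29s outcome=S: state=OPEN
  event#14 t=33s outcome=S: state=CLOSED

Answer: CCCCCCOOOOOOOC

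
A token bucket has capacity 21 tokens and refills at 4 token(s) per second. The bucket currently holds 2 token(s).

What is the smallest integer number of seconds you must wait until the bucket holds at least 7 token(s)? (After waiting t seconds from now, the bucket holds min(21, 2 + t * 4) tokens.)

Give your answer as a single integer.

Need 2 + t * 4 >= 7, so t >= 5/4.
Smallest integer t = ceil(5/4) = 2.

Answer: 2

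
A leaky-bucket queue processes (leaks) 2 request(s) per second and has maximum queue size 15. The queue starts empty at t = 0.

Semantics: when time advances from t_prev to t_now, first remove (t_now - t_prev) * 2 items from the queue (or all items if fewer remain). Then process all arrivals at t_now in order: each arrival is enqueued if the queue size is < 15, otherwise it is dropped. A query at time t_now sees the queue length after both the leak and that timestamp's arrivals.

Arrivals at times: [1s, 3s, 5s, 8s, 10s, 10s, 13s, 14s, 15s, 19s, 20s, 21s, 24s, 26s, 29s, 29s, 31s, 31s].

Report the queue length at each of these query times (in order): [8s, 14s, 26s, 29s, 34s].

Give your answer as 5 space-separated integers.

Queue lengths at query times:
  query t=8s: backlog = 1
  query t=14s: backlog = 1
  query t=26s: backlog = 1
  query t=29s: backlog = 2
  query t=34s: backlog = 0

Answer: 1 1 1 2 0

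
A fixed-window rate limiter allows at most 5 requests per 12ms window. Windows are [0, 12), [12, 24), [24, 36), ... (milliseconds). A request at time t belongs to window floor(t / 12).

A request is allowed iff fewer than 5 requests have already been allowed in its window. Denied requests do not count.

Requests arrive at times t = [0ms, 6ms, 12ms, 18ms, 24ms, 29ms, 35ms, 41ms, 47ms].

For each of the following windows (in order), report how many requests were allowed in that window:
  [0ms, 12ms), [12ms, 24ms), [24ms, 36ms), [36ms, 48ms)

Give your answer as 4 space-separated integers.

Answer: 2 2 3 2

Derivation:
Processing requests:
  req#1 t=0ms (window 0): ALLOW
  req#2 t=6ms (window 0): ALLOW
  req#3 t=12ms (window 1): ALLOW
  req#4 t=18ms (window 1): ALLOW
  req#5 t=24ms (window 2): ALLOW
  req#6 t=29ms (window 2): ALLOW
  req#7 t=35ms (window 2): ALLOW
  req#8 t=41ms (window 3): ALLOW
  req#9 t=47ms (window 3): ALLOW

Allowed counts by window: 2 2 3 2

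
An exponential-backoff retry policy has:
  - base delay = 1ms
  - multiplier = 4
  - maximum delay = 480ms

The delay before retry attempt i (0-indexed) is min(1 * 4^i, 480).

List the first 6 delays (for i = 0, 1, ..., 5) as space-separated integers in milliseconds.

Answer: 1 4 16 64 256 480

Derivation:
Computing each delay:
  i=0: min(1*4^0, 480) = 1
  i=1: min(1*4^1, 480) = 4
  i=2: min(1*4^2, 480) = 16
  i=3: min(1*4^3, 480) = 64
  i=4: min(1*4^4, 480) = 256
  i=5: min(1*4^5, 480) = 480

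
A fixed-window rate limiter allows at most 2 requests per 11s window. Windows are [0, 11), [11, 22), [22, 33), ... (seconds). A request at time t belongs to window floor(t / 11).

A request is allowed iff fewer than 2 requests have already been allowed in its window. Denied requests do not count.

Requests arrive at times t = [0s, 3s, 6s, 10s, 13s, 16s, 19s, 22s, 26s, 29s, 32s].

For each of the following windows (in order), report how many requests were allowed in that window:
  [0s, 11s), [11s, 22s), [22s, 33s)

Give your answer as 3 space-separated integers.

Answer: 2 2 2

Derivation:
Processing requests:
  req#1 t=0s (window 0): ALLOW
  req#2 t=3s (window 0): ALLOW
  req#3 t=6s (window 0): DENY
  req#4 t=10s (window 0): DENY
  req#5 t=13s (window 1): ALLOW
  req#6 t=16s (window 1): ALLOW
  req#7 t=19s (window 1): DENY
  req#8 t=22s (window 2): ALLOW
  req#9 t=26s (window 2): ALLOW
  req#10 t=29s (window 2): DENY
  req#11 t=32s (window 2): DENY

Allowed counts by window: 2 2 2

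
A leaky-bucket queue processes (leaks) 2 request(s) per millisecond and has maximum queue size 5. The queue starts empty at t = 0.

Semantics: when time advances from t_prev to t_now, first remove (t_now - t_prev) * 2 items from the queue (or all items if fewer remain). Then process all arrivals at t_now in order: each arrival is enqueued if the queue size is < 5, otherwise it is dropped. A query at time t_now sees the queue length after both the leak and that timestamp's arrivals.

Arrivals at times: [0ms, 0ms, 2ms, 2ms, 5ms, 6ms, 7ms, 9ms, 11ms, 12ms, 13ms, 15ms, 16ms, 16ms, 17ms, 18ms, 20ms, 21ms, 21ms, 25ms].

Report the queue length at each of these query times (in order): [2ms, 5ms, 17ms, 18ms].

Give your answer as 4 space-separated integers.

Queue lengths at query times:
  query t=2ms: backlog = 2
  query t=5ms: backlog = 1
  query t=17ms: backlog = 1
  query t=18ms: backlog = 1

Answer: 2 1 1 1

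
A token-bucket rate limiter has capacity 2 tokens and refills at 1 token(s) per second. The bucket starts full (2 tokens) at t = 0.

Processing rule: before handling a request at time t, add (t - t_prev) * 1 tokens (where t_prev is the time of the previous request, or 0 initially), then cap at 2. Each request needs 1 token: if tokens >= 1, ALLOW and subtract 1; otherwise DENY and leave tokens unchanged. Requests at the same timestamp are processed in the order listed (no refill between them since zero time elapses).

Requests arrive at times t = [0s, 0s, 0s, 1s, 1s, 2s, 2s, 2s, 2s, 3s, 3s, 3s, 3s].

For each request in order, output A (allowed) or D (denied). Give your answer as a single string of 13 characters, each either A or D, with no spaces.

Simulating step by step:
  req#1 t=0s: ALLOW
  req#2 t=0s: ALLOW
  req#3 t=0s: DENY
  req#4 t=1s: ALLOW
  req#5 t=1s: DENY
  req#6 t=2s: ALLOW
  req#7 t=2s: DENY
  req#8 t=2s: DENY
  req#9 t=2s: DENY
  req#10 t=3s: ALLOW
  req#11 t=3s: DENY
  req#12 t=3s: DENY
  req#13 t=3s: DENY

Answer: AADADADDDADDD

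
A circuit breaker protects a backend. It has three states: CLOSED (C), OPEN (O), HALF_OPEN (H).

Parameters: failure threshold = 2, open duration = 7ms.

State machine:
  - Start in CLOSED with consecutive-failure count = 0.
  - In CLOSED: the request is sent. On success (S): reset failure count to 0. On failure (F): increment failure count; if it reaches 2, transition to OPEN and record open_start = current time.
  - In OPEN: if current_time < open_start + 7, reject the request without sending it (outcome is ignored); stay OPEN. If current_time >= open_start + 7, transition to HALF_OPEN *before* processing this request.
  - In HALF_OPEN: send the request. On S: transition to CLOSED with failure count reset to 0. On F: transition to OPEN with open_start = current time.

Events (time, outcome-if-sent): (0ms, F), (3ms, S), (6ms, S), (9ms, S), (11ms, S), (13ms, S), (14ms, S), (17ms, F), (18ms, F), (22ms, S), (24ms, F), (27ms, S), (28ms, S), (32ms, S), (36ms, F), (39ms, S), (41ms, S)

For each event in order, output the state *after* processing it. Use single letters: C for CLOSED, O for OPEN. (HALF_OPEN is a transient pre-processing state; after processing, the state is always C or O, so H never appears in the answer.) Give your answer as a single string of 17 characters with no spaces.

Answer: CCCCCCCCOOOCCCCCC

Derivation:
State after each event:
  event#1 t=0ms outcome=F: state=CLOSED
  event#2 t=3ms outcome=S: state=CLOSED
  event#3 t=6ms outcome=S: state=CLOSED
  event#4 t=9ms outcome=S: state=CLOSED
  event#5 t=11ms outcome=S: state=CLOSED
  event#6 t=13ms outcome=S: state=CLOSED
  event#7 t=14ms outcome=S: state=CLOSED
  event#8 t=17ms outcome=F: state=CLOSED
  event#9 t=18ms outcome=F: state=OPEN
  event#10 t=22ms outcome=S: state=OPEN
  event#11 t=24ms outcome=F: state=OPEN
  event#12 t=27ms outcome=S: state=CLOSED
  event#13 t=28ms outcome=S: state=CLOSED
  event#14 t=32ms outcome=S: state=CLOSED
  event#15 t=36ms outcome=F: state=CLOSED
  event#16 t=39ms outcome=S: state=CLOSED
  event#17 t=41ms outcome=S: state=CLOSED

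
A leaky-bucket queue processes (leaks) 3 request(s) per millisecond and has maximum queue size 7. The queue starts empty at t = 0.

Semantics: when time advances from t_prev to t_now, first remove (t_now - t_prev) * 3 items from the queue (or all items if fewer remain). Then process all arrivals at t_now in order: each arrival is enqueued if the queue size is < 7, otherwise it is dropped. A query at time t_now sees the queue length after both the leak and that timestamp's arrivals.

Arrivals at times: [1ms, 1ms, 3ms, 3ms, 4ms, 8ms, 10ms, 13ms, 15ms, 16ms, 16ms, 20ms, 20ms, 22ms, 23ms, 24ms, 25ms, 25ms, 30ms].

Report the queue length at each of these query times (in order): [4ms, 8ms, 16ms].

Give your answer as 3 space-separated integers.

Answer: 1 1 2

Derivation:
Queue lengths at query times:
  query t=4ms: backlog = 1
  query t=8ms: backlog = 1
  query t=16ms: backlog = 2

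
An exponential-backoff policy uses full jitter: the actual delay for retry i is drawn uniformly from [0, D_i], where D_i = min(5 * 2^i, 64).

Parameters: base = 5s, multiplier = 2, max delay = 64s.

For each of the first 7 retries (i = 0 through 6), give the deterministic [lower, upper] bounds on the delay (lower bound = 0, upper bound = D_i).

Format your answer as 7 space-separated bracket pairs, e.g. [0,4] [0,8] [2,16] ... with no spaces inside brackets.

Answer: [0,5] [0,10] [0,20] [0,40] [0,64] [0,64] [0,64]

Derivation:
Computing bounds per retry:
  i=0: D_i=min(5*2^0,64)=5, bounds=[0,5]
  i=1: D_i=min(5*2^1,64)=10, bounds=[0,10]
  i=2: D_i=min(5*2^2,64)=20, bounds=[0,20]
  i=3: D_i=min(5*2^3,64)=40, bounds=[0,40]
  i=4: D_i=min(5*2^4,64)=64, bounds=[0,64]
  i=5: D_i=min(5*2^5,64)=64, bounds=[0,64]
  i=6: D_i=min(5*2^6,64)=64, bounds=[0,64]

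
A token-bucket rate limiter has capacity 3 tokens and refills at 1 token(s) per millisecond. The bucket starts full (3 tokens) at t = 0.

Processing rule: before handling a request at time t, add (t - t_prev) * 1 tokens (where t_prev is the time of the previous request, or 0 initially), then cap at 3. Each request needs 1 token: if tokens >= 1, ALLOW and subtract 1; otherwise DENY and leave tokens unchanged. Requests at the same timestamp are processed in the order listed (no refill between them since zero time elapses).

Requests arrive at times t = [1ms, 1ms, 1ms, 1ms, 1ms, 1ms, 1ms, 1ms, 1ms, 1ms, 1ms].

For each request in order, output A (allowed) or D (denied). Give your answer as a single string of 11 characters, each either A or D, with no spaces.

Answer: AAADDDDDDDD

Derivation:
Simulating step by step:
  req#1 t=1ms: ALLOW
  req#2 t=1ms: ALLOW
  req#3 t=1ms: ALLOW
  req#4 t=1ms: DENY
  req#5 t=1ms: DENY
  req#6 t=1ms: DENY
  req#7 t=1ms: DENY
  req#8 t=1ms: DENY
  req#9 t=1ms: DENY
  req#10 t=1ms: DENY
  req#11 t=1ms: DENY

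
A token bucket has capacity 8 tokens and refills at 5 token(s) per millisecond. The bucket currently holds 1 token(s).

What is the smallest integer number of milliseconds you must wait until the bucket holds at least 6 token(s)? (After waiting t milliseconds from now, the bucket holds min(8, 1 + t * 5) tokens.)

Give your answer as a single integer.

Answer: 1

Derivation:
Need 1 + t * 5 >= 6, so t >= 5/5.
Smallest integer t = ceil(5/5) = 1.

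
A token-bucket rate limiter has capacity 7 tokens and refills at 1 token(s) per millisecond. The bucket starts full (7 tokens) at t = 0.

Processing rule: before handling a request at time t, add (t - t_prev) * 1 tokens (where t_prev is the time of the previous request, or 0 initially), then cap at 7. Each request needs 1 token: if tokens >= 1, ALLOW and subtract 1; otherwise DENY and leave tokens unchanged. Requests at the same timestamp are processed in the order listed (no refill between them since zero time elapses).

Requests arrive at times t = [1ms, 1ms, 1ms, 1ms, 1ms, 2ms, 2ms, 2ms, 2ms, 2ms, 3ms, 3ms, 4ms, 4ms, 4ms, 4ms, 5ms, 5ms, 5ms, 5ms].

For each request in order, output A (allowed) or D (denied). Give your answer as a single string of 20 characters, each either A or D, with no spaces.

Answer: AAAAAAAADDADADDDADDD

Derivation:
Simulating step by step:
  req#1 t=1ms: ALLOW
  req#2 t=1ms: ALLOW
  req#3 t=1ms: ALLOW
  req#4 t=1ms: ALLOW
  req#5 t=1ms: ALLOW
  req#6 t=2ms: ALLOW
  req#7 t=2ms: ALLOW
  req#8 t=2ms: ALLOW
  req#9 t=2ms: DENY
  req#10 t=2ms: DENY
  req#11 t=3ms: ALLOW
  req#12 t=3ms: DENY
  req#13 t=4ms: ALLOW
  req#14 t=4ms: DENY
  req#15 t=4ms: DENY
  req#16 t=4ms: DENY
  req#17 t=5ms: ALLOW
  req#18 t=5ms: DENY
  req#19 t=5ms: DENY
  req#20 t=5ms: DENY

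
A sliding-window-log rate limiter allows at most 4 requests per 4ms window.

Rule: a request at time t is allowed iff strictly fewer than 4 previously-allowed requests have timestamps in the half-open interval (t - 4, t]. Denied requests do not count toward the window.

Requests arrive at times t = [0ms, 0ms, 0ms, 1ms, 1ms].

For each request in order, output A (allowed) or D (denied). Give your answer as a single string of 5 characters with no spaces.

Tracking allowed requests in the window:
  req#1 t=0ms: ALLOW
  req#2 t=0ms: ALLOW
  req#3 t=0ms: ALLOW
  req#4 t=1ms: ALLOW
  req#5 t=1ms: DENY

Answer: AAAAD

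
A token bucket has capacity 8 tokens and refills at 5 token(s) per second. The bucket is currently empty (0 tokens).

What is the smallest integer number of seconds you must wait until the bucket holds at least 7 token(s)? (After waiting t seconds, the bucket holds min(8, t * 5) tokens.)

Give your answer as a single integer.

Answer: 2

Derivation:
Need t * 5 >= 7, so t >= 7/5.
Smallest integer t = ceil(7/5) = 2.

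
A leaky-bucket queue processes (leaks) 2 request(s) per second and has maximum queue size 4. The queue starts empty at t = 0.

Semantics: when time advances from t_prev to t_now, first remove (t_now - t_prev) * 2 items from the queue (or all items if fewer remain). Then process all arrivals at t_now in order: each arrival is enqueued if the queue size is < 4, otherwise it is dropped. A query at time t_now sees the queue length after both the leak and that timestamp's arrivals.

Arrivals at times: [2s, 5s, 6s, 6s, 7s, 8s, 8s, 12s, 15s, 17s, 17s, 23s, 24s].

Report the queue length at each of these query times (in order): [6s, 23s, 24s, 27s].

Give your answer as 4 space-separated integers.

Queue lengths at query times:
  query t=6s: backlog = 2
  query t=23s: backlog = 1
  query t=24s: backlog = 1
  query t=27s: backlog = 0

Answer: 2 1 1 0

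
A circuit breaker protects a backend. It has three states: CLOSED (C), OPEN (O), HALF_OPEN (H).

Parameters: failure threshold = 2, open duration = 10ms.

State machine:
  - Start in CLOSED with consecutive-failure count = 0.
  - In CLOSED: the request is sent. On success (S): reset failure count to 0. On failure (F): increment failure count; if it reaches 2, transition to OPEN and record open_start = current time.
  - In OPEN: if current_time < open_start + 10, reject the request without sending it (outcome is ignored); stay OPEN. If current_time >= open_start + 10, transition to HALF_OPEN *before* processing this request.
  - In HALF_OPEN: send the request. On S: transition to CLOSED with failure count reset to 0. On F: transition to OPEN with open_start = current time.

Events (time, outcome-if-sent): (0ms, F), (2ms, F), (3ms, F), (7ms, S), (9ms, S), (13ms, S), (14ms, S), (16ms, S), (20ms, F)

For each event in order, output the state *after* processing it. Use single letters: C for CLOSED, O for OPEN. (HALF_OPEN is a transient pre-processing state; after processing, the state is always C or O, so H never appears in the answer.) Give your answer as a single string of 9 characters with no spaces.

Answer: COOOOCCCC

Derivation:
State after each event:
  event#1 t=0ms outcome=F: state=CLOSED
  event#2 t=2ms outcome=F: state=OPEN
  event#3 t=3ms outcome=F: state=OPEN
  event#4 t=7ms outcome=S: state=OPEN
  event#5 t=9ms outcome=S: state=OPEN
  event#6 t=13ms outcome=S: state=CLOSED
  event#7 t=14ms outcome=S: state=CLOSED
  event#8 t=16ms outcome=S: state=CLOSED
  event#9 t=20ms outcome=F: state=CLOSED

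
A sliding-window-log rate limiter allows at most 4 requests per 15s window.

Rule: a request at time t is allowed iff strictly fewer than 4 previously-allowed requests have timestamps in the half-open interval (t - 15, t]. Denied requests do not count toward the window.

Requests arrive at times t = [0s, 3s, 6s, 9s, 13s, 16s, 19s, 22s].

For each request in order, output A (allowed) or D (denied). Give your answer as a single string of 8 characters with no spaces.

Answer: AAAADAAA

Derivation:
Tracking allowed requests in the window:
  req#1 t=0s: ALLOW
  req#2 t=3s: ALLOW
  req#3 t=6s: ALLOW
  req#4 t=9s: ALLOW
  req#5 t=13s: DENY
  req#6 t=16s: ALLOW
  req#7 t=19s: ALLOW
  req#8 t=22s: ALLOW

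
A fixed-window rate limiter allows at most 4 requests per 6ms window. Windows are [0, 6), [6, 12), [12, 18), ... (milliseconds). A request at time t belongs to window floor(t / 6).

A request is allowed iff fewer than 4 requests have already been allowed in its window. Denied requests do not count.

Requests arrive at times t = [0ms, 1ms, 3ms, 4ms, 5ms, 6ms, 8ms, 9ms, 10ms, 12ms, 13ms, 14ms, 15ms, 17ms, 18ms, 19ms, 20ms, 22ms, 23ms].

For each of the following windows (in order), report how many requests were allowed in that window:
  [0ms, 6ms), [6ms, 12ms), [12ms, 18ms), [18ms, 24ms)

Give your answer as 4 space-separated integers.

Processing requests:
  req#1 t=0ms (window 0): ALLOW
  req#2 t=1ms (window 0): ALLOW
  req#3 t=3ms (window 0): ALLOW
  req#4 t=4ms (window 0): ALLOW
  req#5 t=5ms (window 0): DENY
  req#6 t=6ms (window 1): ALLOW
  req#7 t=8ms (window 1): ALLOW
  req#8 t=9ms (window 1): ALLOW
  req#9 t=10ms (window 1): ALLOW
  req#10 t=12ms (window 2): ALLOW
  req#11 t=13ms (window 2): ALLOW
  req#12 t=14ms (window 2): ALLOW
  req#13 t=15ms (window 2): ALLOW
  req#14 t=17ms (window 2): DENY
  req#15 t=18ms (window 3): ALLOW
  req#16 t=19ms (window 3): ALLOW
  req#17 t=20ms (window 3): ALLOW
  req#18 t=22ms (window 3): ALLOW
  req#19 t=23ms (window 3): DENY

Allowed counts by window: 4 4 4 4

Answer: 4 4 4 4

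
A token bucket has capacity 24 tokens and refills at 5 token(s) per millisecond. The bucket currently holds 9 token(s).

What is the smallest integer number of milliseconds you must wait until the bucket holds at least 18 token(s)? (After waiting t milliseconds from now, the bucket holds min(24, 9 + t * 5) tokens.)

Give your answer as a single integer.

Need 9 + t * 5 >= 18, so t >= 9/5.
Smallest integer t = ceil(9/5) = 2.

Answer: 2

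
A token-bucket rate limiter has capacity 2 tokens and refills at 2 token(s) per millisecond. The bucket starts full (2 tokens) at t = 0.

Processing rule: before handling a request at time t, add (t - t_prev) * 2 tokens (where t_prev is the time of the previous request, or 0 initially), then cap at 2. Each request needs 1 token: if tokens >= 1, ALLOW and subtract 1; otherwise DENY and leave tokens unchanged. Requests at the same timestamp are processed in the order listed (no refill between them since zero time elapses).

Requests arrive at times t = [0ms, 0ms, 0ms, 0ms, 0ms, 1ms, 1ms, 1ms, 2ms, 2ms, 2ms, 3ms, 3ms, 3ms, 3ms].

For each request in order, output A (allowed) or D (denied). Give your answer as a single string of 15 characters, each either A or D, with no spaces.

Simulating step by step:
  req#1 t=0ms: ALLOW
  req#2 t=0ms: ALLOW
  req#3 t=0ms: DENY
  req#4 t=0ms: DENY
  req#5 t=0ms: DENY
  req#6 t=1ms: ALLOW
  req#7 t=1ms: ALLOW
  req#8 t=1ms: DENY
  req#9 t=2ms: ALLOW
  req#10 t=2ms: ALLOW
  req#11 t=2ms: DENY
  req#12 t=3ms: ALLOW
  req#13 t=3ms: ALLOW
  req#14 t=3ms: DENY
  req#15 t=3ms: DENY

Answer: AADDDAADAADAADD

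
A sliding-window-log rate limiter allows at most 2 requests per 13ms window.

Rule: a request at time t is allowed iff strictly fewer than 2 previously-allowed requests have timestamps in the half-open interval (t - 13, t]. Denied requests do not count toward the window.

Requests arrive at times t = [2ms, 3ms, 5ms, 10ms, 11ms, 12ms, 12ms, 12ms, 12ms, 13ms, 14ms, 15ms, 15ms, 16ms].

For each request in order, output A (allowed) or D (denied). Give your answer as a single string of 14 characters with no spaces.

Tracking allowed requests in the window:
  req#1 t=2ms: ALLOW
  req#2 t=3ms: ALLOW
  req#3 t=5ms: DENY
  req#4 t=10ms: DENY
  req#5 t=11ms: DENY
  req#6 t=12ms: DENY
  req#7 t=12ms: DENY
  req#8 t=12ms: DENY
  req#9 t=12ms: DENY
  req#10 t=13ms: DENY
  req#11 t=14ms: DENY
  req#12 t=15ms: ALLOW
  req#13 t=15ms: DENY
  req#14 t=16ms: ALLOW

Answer: AADDDDDDDDDADA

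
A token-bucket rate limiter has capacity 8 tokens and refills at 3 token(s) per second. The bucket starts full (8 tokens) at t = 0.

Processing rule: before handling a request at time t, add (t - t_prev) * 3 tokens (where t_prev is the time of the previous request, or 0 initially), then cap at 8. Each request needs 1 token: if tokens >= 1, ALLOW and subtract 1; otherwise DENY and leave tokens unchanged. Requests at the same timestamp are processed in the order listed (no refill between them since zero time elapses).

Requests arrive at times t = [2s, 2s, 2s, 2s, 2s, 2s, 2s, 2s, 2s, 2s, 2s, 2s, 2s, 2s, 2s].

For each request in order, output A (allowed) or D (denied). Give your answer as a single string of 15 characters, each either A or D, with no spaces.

Answer: AAAAAAAADDDDDDD

Derivation:
Simulating step by step:
  req#1 t=2s: ALLOW
  req#2 t=2s: ALLOW
  req#3 t=2s: ALLOW
  req#4 t=2s: ALLOW
  req#5 t=2s: ALLOW
  req#6 t=2s: ALLOW
  req#7 t=2s: ALLOW
  req#8 t=2s: ALLOW
  req#9 t=2s: DENY
  req#10 t=2s: DENY
  req#11 t=2s: DENY
  req#12 t=2s: DENY
  req#13 t=2s: DENY
  req#14 t=2s: DENY
  req#15 t=2s: DENY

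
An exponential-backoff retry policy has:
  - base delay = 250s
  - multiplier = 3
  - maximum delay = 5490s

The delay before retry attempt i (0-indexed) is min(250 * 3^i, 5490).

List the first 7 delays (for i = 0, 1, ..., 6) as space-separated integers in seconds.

Answer: 250 750 2250 5490 5490 5490 5490

Derivation:
Computing each delay:
  i=0: min(250*3^0, 5490) = 250
  i=1: min(250*3^1, 5490) = 750
  i=2: min(250*3^2, 5490) = 2250
  i=3: min(250*3^3, 5490) = 5490
  i=4: min(250*3^4, 5490) = 5490
  i=5: min(250*3^5, 5490) = 5490
  i=6: min(250*3^6, 5490) = 5490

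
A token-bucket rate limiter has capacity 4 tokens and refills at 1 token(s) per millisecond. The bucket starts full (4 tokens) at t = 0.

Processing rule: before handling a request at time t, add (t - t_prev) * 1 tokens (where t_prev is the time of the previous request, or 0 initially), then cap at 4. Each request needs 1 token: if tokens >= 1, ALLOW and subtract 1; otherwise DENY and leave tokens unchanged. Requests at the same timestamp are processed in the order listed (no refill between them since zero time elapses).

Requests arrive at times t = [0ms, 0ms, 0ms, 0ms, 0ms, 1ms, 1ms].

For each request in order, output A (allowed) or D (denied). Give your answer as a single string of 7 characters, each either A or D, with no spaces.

Answer: AAAADAD

Derivation:
Simulating step by step:
  req#1 t=0ms: ALLOW
  req#2 t=0ms: ALLOW
  req#3 t=0ms: ALLOW
  req#4 t=0ms: ALLOW
  req#5 t=0ms: DENY
  req#6 t=1ms: ALLOW
  req#7 t=1ms: DENY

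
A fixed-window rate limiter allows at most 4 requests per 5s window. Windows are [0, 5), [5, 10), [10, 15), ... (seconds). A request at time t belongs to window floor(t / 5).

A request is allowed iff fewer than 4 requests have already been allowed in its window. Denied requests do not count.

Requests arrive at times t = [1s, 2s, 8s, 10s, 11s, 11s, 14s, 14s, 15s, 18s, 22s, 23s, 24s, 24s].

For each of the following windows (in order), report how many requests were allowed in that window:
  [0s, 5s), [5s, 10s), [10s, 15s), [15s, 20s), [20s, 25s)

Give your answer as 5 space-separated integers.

Processing requests:
  req#1 t=1s (window 0): ALLOW
  req#2 t=2s (window 0): ALLOW
  req#3 t=8s (window 1): ALLOW
  req#4 t=10s (window 2): ALLOW
  req#5 t=11s (window 2): ALLOW
  req#6 t=11s (window 2): ALLOW
  req#7 t=14s (window 2): ALLOW
  req#8 t=14s (window 2): DENY
  req#9 t=15s (window 3): ALLOW
  req#10 t=18s (window 3): ALLOW
  req#11 t=22s (window 4): ALLOW
  req#12 t=23s (window 4): ALLOW
  req#13 t=24s (window 4): ALLOW
  req#14 t=24s (window 4): ALLOW

Allowed counts by window: 2 1 4 2 4

Answer: 2 1 4 2 4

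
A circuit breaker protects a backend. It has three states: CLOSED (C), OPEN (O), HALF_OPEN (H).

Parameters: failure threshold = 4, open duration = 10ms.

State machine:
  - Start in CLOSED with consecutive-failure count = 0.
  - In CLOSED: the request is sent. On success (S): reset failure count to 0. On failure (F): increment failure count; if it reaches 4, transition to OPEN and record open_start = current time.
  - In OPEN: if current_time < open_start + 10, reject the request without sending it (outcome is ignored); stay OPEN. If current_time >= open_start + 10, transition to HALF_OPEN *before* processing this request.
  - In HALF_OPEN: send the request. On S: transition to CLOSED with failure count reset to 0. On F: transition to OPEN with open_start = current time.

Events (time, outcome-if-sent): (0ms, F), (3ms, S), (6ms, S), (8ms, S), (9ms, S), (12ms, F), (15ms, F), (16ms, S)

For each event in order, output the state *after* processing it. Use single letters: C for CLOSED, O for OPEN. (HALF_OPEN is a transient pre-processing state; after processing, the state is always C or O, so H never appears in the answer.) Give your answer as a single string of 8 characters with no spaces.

Answer: CCCCCCCC

Derivation:
State after each event:
  event#1 t=0ms outcome=F: state=CLOSED
  event#2 t=3ms outcome=S: state=CLOSED
  event#3 t=6ms outcome=S: state=CLOSED
  event#4 t=8ms outcome=S: state=CLOSED
  event#5 t=9ms outcome=S: state=CLOSED
  event#6 t=12ms outcome=F: state=CLOSED
  event#7 t=15ms outcome=F: state=CLOSED
  event#8 t=16ms outcome=S: state=CLOSED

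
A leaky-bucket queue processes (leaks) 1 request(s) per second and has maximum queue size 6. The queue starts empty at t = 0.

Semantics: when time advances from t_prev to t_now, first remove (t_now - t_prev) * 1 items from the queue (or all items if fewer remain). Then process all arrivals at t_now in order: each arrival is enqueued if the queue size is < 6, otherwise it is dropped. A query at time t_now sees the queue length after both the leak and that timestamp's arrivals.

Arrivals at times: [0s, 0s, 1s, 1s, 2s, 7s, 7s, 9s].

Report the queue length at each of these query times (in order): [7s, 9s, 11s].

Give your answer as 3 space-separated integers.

Queue lengths at query times:
  query t=7s: backlog = 2
  query t=9s: backlog = 1
  query t=11s: backlog = 0

Answer: 2 1 0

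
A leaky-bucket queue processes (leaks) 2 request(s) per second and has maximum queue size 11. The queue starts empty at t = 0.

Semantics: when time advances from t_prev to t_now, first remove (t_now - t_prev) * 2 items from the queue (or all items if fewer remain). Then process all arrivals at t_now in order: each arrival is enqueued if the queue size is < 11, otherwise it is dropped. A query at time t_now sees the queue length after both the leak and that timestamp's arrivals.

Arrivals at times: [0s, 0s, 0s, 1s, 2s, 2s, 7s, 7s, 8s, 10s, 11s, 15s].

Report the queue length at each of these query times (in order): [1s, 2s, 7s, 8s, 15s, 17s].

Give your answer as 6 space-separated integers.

Answer: 2 2 2 1 1 0

Derivation:
Queue lengths at query times:
  query t=1s: backlog = 2
  query t=2s: backlog = 2
  query t=7s: backlog = 2
  query t=8s: backlog = 1
  query t=15s: backlog = 1
  query t=17s: backlog = 0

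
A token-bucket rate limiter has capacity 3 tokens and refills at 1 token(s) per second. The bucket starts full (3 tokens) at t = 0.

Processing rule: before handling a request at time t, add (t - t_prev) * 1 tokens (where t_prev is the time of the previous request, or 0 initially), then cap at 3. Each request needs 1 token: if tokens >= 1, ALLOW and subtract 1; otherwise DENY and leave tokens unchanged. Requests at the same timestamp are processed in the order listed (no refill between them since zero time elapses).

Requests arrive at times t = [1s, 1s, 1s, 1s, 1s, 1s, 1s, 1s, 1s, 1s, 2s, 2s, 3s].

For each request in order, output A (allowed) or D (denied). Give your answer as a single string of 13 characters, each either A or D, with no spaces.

Simulating step by step:
  req#1 t=1s: ALLOW
  req#2 t=1s: ALLOW
  req#3 t=1s: ALLOW
  req#4 t=1s: DENY
  req#5 t=1s: DENY
  req#6 t=1s: DENY
  req#7 t=1s: DENY
  req#8 t=1s: DENY
  req#9 t=1s: DENY
  req#10 t=1s: DENY
  req#11 t=2s: ALLOW
  req#12 t=2s: DENY
  req#13 t=3s: ALLOW

Answer: AAADDDDDDDADA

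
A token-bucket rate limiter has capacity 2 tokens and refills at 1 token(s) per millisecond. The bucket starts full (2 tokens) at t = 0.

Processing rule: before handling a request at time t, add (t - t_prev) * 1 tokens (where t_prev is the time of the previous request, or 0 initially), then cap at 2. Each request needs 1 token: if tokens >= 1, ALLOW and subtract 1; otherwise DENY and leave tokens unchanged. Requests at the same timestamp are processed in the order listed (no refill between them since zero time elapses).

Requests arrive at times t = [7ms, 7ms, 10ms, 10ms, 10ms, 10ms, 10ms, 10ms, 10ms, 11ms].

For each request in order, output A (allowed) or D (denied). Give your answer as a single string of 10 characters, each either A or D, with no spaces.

Answer: AAAADDDDDA

Derivation:
Simulating step by step:
  req#1 t=7ms: ALLOW
  req#2 t=7ms: ALLOW
  req#3 t=10ms: ALLOW
  req#4 t=10ms: ALLOW
  req#5 t=10ms: DENY
  req#6 t=10ms: DENY
  req#7 t=10ms: DENY
  req#8 t=10ms: DENY
  req#9 t=10ms: DENY
  req#10 t=11ms: ALLOW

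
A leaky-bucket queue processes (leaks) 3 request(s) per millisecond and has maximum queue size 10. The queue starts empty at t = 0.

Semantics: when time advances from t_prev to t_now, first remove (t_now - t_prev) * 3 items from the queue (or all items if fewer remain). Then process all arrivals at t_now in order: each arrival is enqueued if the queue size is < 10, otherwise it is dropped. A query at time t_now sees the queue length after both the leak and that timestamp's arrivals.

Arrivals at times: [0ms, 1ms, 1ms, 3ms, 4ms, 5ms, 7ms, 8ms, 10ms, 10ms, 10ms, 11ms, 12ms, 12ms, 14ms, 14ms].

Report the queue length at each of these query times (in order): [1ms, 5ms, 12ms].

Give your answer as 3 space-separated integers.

Queue lengths at query times:
  query t=1ms: backlog = 2
  query t=5ms: backlog = 1
  query t=12ms: backlog = 2

Answer: 2 1 2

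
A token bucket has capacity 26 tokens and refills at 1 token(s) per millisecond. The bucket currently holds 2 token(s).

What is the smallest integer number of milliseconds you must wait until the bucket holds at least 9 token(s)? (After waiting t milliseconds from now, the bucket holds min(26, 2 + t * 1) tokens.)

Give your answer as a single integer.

Need 2 + t * 1 >= 9, so t >= 7/1.
Smallest integer t = ceil(7/1) = 7.

Answer: 7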